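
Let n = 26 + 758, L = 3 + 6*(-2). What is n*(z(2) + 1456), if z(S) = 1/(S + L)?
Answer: 1141392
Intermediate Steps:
L = -9 (L = 3 - 12 = -9)
z(S) = 1/(-9 + S) (z(S) = 1/(S - 9) = 1/(-9 + S))
n = 784
n*(z(2) + 1456) = 784*(1/(-9 + 2) + 1456) = 784*(1/(-7) + 1456) = 784*(-1/7 + 1456) = 784*(10191/7) = 1141392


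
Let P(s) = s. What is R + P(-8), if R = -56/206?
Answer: -852/103 ≈ -8.2719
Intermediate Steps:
R = -28/103 (R = -56*1/206 = -28/103 ≈ -0.27184)
R + P(-8) = -28/103 - 8 = -852/103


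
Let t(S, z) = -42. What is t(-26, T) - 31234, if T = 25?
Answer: -31276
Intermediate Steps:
t(-26, T) - 31234 = -42 - 31234 = -31276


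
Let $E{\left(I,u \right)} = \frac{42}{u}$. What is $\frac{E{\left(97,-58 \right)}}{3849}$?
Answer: $- \frac{7}{37207} \approx -0.00018814$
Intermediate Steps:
$\frac{E{\left(97,-58 \right)}}{3849} = \frac{42 \frac{1}{-58}}{3849} = 42 \left(- \frac{1}{58}\right) \frac{1}{3849} = \left(- \frac{21}{29}\right) \frac{1}{3849} = - \frac{7}{37207}$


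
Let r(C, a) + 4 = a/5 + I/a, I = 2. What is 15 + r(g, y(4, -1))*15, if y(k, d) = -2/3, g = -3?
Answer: -92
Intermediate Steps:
y(k, d) = -⅔ (y(k, d) = -2*⅓ = -⅔)
r(C, a) = -4 + 2/a + a/5 (r(C, a) = -4 + (a/5 + 2/a) = -4 + (2/a + a/5) = -4 + 2/a + a/5)
15 + r(g, y(4, -1))*15 = 15 + (-4 + 2/(-⅔) + (⅕)*(-⅔))*15 = 15 + (-4 + 2*(-3/2) - 2/15)*15 = 15 + (-4 - 3 - 2/15)*15 = 15 - 107/15*15 = 15 - 107 = -92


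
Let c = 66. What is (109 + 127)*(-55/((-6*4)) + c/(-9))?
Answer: -7139/6 ≈ -1189.8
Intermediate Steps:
(109 + 127)*(-55/((-6*4)) + c/(-9)) = (109 + 127)*(-55/((-6*4)) + 66/(-9)) = 236*(-55/(-24) + 66*(-⅑)) = 236*(-55*(-1/24) - 22/3) = 236*(55/24 - 22/3) = 236*(-121/24) = -7139/6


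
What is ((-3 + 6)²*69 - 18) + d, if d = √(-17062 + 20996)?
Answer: 603 + √3934 ≈ 665.72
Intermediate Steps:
d = √3934 ≈ 62.722
((-3 + 6)²*69 - 18) + d = ((-3 + 6)²*69 - 18) + √3934 = (3²*69 - 18) + √3934 = (9*69 - 18) + √3934 = (621 - 18) + √3934 = 603 + √3934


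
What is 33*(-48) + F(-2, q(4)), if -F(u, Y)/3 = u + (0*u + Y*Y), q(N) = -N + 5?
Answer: -1581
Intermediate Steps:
q(N) = 5 - N
F(u, Y) = -3*u - 3*Y² (F(u, Y) = -3*(u + (0*u + Y*Y)) = -3*(u + (0 + Y²)) = -3*(u + Y²) = -3*u - 3*Y²)
33*(-48) + F(-2, q(4)) = 33*(-48) + (-3*(-2) - 3*(5 - 1*4)²) = -1584 + (6 - 3*(5 - 4)²) = -1584 + (6 - 3*1²) = -1584 + (6 - 3*1) = -1584 + (6 - 3) = -1584 + 3 = -1581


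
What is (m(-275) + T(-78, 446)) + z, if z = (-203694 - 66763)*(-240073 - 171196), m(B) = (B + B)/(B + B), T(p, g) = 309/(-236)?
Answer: 26250416864115/236 ≈ 1.1123e+11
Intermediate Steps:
T(p, g) = -309/236 (T(p, g) = 309*(-1/236) = -309/236)
m(B) = 1 (m(B) = (2*B)/((2*B)) = (2*B)*(1/(2*B)) = 1)
z = 111230579933 (z = -270457*(-411269) = 111230579933)
(m(-275) + T(-78, 446)) + z = (1 - 309/236) + 111230579933 = -73/236 + 111230579933 = 26250416864115/236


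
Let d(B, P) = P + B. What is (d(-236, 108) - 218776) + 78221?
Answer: -140683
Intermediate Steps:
d(B, P) = B + P
(d(-236, 108) - 218776) + 78221 = ((-236 + 108) - 218776) + 78221 = (-128 - 218776) + 78221 = -218904 + 78221 = -140683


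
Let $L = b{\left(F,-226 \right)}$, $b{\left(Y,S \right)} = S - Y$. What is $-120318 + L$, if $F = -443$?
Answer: $-120101$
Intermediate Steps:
$L = 217$ ($L = -226 - -443 = -226 + 443 = 217$)
$-120318 + L = -120318 + 217 = -120101$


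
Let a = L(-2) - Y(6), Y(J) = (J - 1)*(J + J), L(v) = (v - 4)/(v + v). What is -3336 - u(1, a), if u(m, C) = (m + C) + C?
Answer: -3220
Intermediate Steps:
L(v) = (-4 + v)/(2*v) (L(v) = (-4 + v)/((2*v)) = (-4 + v)*(1/(2*v)) = (-4 + v)/(2*v))
Y(J) = 2*J*(-1 + J) (Y(J) = (-1 + J)*(2*J) = 2*J*(-1 + J))
a = -117/2 (a = (1/2)*(-4 - 2)/(-2) - 2*6*(-1 + 6) = (1/2)*(-1/2)*(-6) - 2*6*5 = 3/2 - 1*60 = 3/2 - 60 = -117/2 ≈ -58.500)
u(m, C) = m + 2*C (u(m, C) = (C + m) + C = m + 2*C)
-3336 - u(1, a) = -3336 - (1 + 2*(-117/2)) = -3336 - (1 - 117) = -3336 - 1*(-116) = -3336 + 116 = -3220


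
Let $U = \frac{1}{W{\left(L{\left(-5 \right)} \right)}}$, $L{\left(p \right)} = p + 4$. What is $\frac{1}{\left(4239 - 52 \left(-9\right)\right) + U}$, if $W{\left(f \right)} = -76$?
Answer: $\frac{76}{357731} \approx 0.00021245$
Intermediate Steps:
$L{\left(p \right)} = 4 + p$
$U = - \frac{1}{76}$ ($U = \frac{1}{-76} = - \frac{1}{76} \approx -0.013158$)
$\frac{1}{\left(4239 - 52 \left(-9\right)\right) + U} = \frac{1}{\left(4239 - 52 \left(-9\right)\right) - \frac{1}{76}} = \frac{1}{\left(4239 - -468\right) - \frac{1}{76}} = \frac{1}{\left(4239 + 468\right) - \frac{1}{76}} = \frac{1}{4707 - \frac{1}{76}} = \frac{1}{\frac{357731}{76}} = \frac{76}{357731}$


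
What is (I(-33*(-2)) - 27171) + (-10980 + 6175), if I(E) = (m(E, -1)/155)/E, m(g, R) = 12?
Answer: -54519078/1705 ≈ -31976.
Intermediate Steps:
I(E) = 12/(155*E) (I(E) = (12/155)/E = (12*(1/155))/E = 12/(155*E))
(I(-33*(-2)) - 27171) + (-10980 + 6175) = (12/(155*((-33*(-2)))) - 27171) + (-10980 + 6175) = ((12/155)/66 - 27171) - 4805 = ((12/155)*(1/66) - 27171) - 4805 = (2/1705 - 27171) - 4805 = -46326553/1705 - 4805 = -54519078/1705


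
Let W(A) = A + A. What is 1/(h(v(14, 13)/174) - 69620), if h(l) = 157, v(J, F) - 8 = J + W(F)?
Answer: -1/69463 ≈ -1.4396e-5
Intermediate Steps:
W(A) = 2*A
v(J, F) = 8 + J + 2*F (v(J, F) = 8 + (J + 2*F) = 8 + J + 2*F)
1/(h(v(14, 13)/174) - 69620) = 1/(157 - 69620) = 1/(-69463) = -1/69463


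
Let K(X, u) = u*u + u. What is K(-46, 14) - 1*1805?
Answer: -1595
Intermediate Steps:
K(X, u) = u + u**2 (K(X, u) = u**2 + u = u + u**2)
K(-46, 14) - 1*1805 = 14*(1 + 14) - 1*1805 = 14*15 - 1805 = 210 - 1805 = -1595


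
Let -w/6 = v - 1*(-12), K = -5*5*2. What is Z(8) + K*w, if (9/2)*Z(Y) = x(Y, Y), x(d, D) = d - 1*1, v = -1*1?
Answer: 29714/9 ≈ 3301.6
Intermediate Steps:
v = -1
x(d, D) = -1 + d (x(d, D) = d - 1 = -1 + d)
K = -50 (K = -25*2 = -50)
Z(Y) = -2/9 + 2*Y/9 (Z(Y) = 2*(-1 + Y)/9 = -2/9 + 2*Y/9)
w = -66 (w = -6*(-1 - 1*(-12)) = -6*(-1 + 12) = -6*11 = -66)
Z(8) + K*w = (-2/9 + (2/9)*8) - 50*(-66) = (-2/9 + 16/9) + 3300 = 14/9 + 3300 = 29714/9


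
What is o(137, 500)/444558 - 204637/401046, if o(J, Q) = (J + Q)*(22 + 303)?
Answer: -662205608/14857350639 ≈ -0.044571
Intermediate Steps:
o(J, Q) = 325*J + 325*Q (o(J, Q) = (J + Q)*325 = 325*J + 325*Q)
o(137, 500)/444558 - 204637/401046 = (325*137 + 325*500)/444558 - 204637/401046 = (44525 + 162500)*(1/444558) - 204637*1/401046 = 207025*(1/444558) - 204637/401046 = 207025/444558 - 204637/401046 = -662205608/14857350639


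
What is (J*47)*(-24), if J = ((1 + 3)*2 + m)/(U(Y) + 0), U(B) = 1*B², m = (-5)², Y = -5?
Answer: -37224/25 ≈ -1489.0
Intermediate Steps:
m = 25
U(B) = B²
J = 33/25 (J = ((1 + 3)*2 + 25)/((-5)² + 0) = (4*2 + 25)/(25 + 0) = (8 + 25)/25 = 33*(1/25) = 33/25 ≈ 1.3200)
(J*47)*(-24) = ((33/25)*47)*(-24) = (1551/25)*(-24) = -37224/25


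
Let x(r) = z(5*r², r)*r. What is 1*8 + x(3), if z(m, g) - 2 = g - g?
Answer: 14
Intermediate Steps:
z(m, g) = 2 (z(m, g) = 2 + (g - g) = 2 + 0 = 2)
x(r) = 2*r
1*8 + x(3) = 1*8 + 2*3 = 8 + 6 = 14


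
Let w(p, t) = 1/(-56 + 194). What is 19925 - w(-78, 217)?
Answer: 2749649/138 ≈ 19925.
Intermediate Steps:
w(p, t) = 1/138
19925 - w(-78, 217) = 19925 - 1*1/138 = 19925 - 1/138 = 2749649/138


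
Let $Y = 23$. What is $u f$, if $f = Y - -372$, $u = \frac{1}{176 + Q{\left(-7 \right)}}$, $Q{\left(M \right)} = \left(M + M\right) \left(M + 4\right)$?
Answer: $\frac{395}{218} \approx 1.8119$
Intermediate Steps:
$Q{\left(M \right)} = 2 M \left(4 + M\right)$
$u = \frac{1}{218}$ ($u = \frac{1}{176 + 2 \left(-7\right) \left(4 - 7\right)} = \frac{1}{176 + 2 \left(-7\right) \left(-3\right)} = \frac{1}{176 + 42} = \frac{1}{218} \approx 0.0045872$)
$f = 395$ ($f = 23 - -372 = 23 + 372 = 395$)
$u f = \frac{1}{218} \cdot 395 = \frac{395}{218}$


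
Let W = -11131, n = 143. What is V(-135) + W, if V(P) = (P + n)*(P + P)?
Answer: -13291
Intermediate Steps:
V(P) = 2*P*(143 + P) (V(P) = (P + 143)*(P + P) = (143 + P)*(2*P) = 2*P*(143 + P))
V(-135) + W = 2*(-135)*(143 - 135) - 11131 = 2*(-135)*8 - 11131 = -2160 - 11131 = -13291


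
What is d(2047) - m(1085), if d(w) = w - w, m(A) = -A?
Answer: 1085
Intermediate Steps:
d(w) = 0
d(2047) - m(1085) = 0 - (-1)*1085 = 0 - 1*(-1085) = 0 + 1085 = 1085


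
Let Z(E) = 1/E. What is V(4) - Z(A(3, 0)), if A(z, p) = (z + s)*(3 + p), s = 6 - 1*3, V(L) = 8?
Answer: 143/18 ≈ 7.9444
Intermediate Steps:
s = 3 (s = 6 - 3 = 3)
A(z, p) = (3 + p)*(3 + z) (A(z, p) = (z + 3)*(3 + p) = (3 + z)*(3 + p) = (3 + p)*(3 + z))
V(4) - Z(A(3, 0)) = 8 - 1/(9 + 3*0 + 3*3 + 0*3) = 8 - 1/(9 + 0 + 9 + 0) = 8 - 1/18 = 143/18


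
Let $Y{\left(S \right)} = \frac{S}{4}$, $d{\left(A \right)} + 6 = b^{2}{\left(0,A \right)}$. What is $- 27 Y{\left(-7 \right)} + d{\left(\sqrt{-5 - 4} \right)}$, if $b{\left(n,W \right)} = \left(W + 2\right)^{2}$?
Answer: $- \frac{311}{4} - 120 i \approx -77.75 - 120.0 i$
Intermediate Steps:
$b{\left(n,W \right)} = \left(2 + W\right)^{2}$
$d{\left(A \right)} = -6 + \left(2 + A\right)^{4}$ ($d{\left(A \right)} = -6 + \left(\left(2 + A\right)^{2}\right)^{2} = -6 + \left(2 + A\right)^{4}$)
$Y{\left(S \right)} = \frac{S}{4}$ ($Y{\left(S \right)} = S \frac{1}{4} = \frac{S}{4}$)
$- 27 Y{\left(-7 \right)} + d{\left(\sqrt{-5 - 4} \right)} = - 27 \cdot \frac{1}{4} \left(-7\right) - \left(6 - \left(2 + \sqrt{-5 - 4}\right)^{4}\right) = \left(-27\right) \left(- \frac{7}{4}\right) - \left(6 - \left(2 + \sqrt{-9}\right)^{4}\right) = \frac{189}{4} - \left(6 - \left(2 + 3 i\right)^{4}\right) = \frac{165}{4} + \left(2 + 3 i\right)^{4}$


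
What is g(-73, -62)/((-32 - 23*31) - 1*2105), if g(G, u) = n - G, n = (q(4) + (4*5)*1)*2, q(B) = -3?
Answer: -107/2850 ≈ -0.037544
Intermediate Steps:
n = 34 (n = (-3 + (4*5)*1)*2 = (-3 + 20*1)*2 = (-3 + 20)*2 = 17*2 = 34)
g(G, u) = 34 - G
g(-73, -62)/((-32 - 23*31) - 1*2105) = (34 - 1*(-73))/((-32 - 23*31) - 1*2105) = (34 + 73)/((-32 - 713) - 2105) = 107/(-745 - 2105) = 107/(-2850) = 107*(-1/2850) = -107/2850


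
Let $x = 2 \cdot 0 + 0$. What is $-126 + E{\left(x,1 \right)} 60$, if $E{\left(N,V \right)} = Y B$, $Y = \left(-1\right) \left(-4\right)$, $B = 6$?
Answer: $1314$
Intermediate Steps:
$Y = 4$
$x = 0$ ($x = 0 + 0 = 0$)
$E{\left(N,V \right)} = 24$ ($E{\left(N,V \right)} = 4 \cdot 6 = 24$)
$-126 + E{\left(x,1 \right)} 60 = -126 + 24 \cdot 60 = -126 + 1440 = 1314$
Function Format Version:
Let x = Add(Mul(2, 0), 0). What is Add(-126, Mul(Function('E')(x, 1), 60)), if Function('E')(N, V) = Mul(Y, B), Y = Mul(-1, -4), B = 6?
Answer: 1314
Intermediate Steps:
Y = 4
x = 0 (x = Add(0, 0) = 0)
Function('E')(N, V) = 24 (Function('E')(N, V) = Mul(4, 6) = 24)
Add(-126, Mul(Function('E')(x, 1), 60)) = Add(-126, Mul(24, 60)) = Add(-126, 1440) = 1314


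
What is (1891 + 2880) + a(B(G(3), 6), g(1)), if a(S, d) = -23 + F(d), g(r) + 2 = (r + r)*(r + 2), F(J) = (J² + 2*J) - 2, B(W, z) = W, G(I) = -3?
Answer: 4770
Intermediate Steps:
F(J) = -2 + J² + 2*J
g(r) = -2 + 2*r*(2 + r) (g(r) = -2 + (r + r)*(r + 2) = -2 + (2*r)*(2 + r) = -2 + 2*r*(2 + r))
a(S, d) = -25 + d² + 2*d (a(S, d) = -23 + (-2 + d² + 2*d) = -25 + d² + 2*d)
(1891 + 2880) + a(B(G(3), 6), g(1)) = (1891 + 2880) + (-25 + (-2 + 2*1² + 4*1)² + 2*(-2 + 2*1² + 4*1)) = 4771 + (-25 + (-2 + 2*1 + 4)² + 2*(-2 + 2*1 + 4)) = 4771 + (-25 + (-2 + 2 + 4)² + 2*(-2 + 2 + 4)) = 4771 + (-25 + 4² + 2*4) = 4771 + (-25 + 16 + 8) = 4771 - 1 = 4770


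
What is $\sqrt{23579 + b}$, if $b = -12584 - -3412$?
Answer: $\sqrt{14407} \approx 120.03$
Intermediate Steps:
$b = -9172$ ($b = -12584 + 3412 = -9172$)
$\sqrt{23579 + b} = \sqrt{23579 - 9172} = \sqrt{14407}$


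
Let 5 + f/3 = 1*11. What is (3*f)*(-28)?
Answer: -1512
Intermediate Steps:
f = 18 (f = -15 + 3*(1*11) = -15 + 3*11 = -15 + 33 = 18)
(3*f)*(-28) = (3*18)*(-28) = 54*(-28) = -1512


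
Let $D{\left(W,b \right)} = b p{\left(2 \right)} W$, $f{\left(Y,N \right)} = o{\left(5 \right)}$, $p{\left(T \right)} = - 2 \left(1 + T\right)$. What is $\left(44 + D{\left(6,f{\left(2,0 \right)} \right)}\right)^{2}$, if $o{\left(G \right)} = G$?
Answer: $18496$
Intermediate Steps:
$p{\left(T \right)} = -2 - 2 T$
$f{\left(Y,N \right)} = 5$
$D{\left(W,b \right)} = - 6 W b$ ($D{\left(W,b \right)} = b \left(-2 - 4\right) W = b \left(-6\right) W = - 6 b W = - 6 W b$)
$\left(44 + D{\left(6,f{\left(2,0 \right)} \right)}\right)^{2} = \left(44 - 36 \cdot 5\right)^{2} = \left(44 - 180\right)^{2} = \left(-136\right)^{2} = 18496$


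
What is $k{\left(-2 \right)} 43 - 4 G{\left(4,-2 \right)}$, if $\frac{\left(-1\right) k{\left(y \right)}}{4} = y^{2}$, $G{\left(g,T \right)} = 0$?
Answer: $-688$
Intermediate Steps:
$k{\left(y \right)} = - 4 y^{2}$
$k{\left(-2 \right)} 43 - 4 G{\left(4,-2 \right)} = - 4 \left(-2\right)^{2} \cdot 43 - 0 = \left(-4\right) 4 \cdot 43 + 0 = \left(-16\right) 43 + 0 = -688 + 0 = -688$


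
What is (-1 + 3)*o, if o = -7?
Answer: -14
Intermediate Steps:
(-1 + 3)*o = (-1 + 3)*(-7) = 2*(-7) = -14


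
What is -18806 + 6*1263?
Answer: -11228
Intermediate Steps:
-18806 + 6*1263 = -18806 + 7578 = -11228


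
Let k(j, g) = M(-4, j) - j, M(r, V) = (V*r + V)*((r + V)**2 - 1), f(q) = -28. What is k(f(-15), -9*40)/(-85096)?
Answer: -10745/10637 ≈ -1.0102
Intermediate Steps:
M(r, V) = (-1 + (V + r)**2)*(V + V*r) (M(r, V) = (V + V*r)*((V + r)**2 - 1) = (V + V*r)*(-1 + (V + r)**2) = (-1 + (V + r)**2)*(V + V*r))
k(j, g) = -j + j*(3 - 3*(-4 + j)**2) (k(j, g) = j*(-1 + (j - 4)**2 - 1*(-4) - 4*(j - 4)**2) - j = j*(-1 + (-4 + j)**2 + 4 - 4*(-4 + j)**2) - j = j*(3 - 3*(-4 + j)**2) - j = -j + j*(3 - 3*(-4 + j)**2))
k(f(-15), -9*40)/(-85096) = -28*(2 - 3*(-4 - 28)**2)/(-85096) = -28*(2 - 3*(-32)**2)*(-1/85096) = -28*(2 - 3*1024)*(-1/85096) = -28*(2 - 3072)*(-1/85096) = -28*(-3070)*(-1/85096) = 85960*(-1/85096) = -10745/10637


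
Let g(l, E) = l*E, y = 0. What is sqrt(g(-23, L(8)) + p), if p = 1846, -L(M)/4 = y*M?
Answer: sqrt(1846) ≈ 42.965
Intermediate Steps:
L(M) = 0 (L(M) = -0*M = -4*0 = 0)
g(l, E) = E*l
sqrt(g(-23, L(8)) + p) = sqrt(0*(-23) + 1846) = sqrt(0 + 1846) = sqrt(1846)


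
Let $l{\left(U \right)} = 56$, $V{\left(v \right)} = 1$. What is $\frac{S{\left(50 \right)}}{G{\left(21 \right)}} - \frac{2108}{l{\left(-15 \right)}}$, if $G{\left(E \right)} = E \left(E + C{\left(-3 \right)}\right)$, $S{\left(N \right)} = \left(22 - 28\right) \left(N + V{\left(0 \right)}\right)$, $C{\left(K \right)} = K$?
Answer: $- \frac{1615}{42} \approx -38.452$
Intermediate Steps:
$S{\left(N \right)} = -6 - 6 N$ ($S{\left(N \right)} = \left(22 - 28\right) \left(N + 1\right) = - 6 \left(1 + N\right) = -6 - 6 N$)
$G{\left(E \right)} = E \left(-3 + E\right)$ ($G{\left(E \right)} = E \left(E - 3\right) = E \left(-3 + E\right)$)
$\frac{S{\left(50 \right)}}{G{\left(21 \right)}} - \frac{2108}{l{\left(-15 \right)}} = \frac{-6 - 300}{21 \left(-3 + 21\right)} - \frac{2108}{56} = \frac{-6 - 300}{21 \cdot 18} - \frac{527}{14} = - \frac{306}{378} - \frac{527}{14} = \left(-306\right) \frac{1}{378} - \frac{527}{14} = - \frac{17}{21} - \frac{527}{14} = - \frac{1615}{42}$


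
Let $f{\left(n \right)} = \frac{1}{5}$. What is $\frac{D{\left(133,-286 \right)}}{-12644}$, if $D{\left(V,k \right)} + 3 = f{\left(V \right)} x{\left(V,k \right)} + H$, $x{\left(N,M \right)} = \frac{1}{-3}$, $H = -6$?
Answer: $\frac{34}{47415} \approx 0.00071707$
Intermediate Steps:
$x{\left(N,M \right)} = - \frac{1}{3}$
$f{\left(n \right)} = \frac{1}{5}$
$D{\left(V,k \right)} = - \frac{136}{15}$ ($D{\left(V,k \right)} = -3 + \left(\frac{1}{5} \left(- \frac{1}{3}\right) - 6\right) = -3 - \frac{91}{15} = - \frac{136}{15}$)
$\frac{D{\left(133,-286 \right)}}{-12644} = - \frac{136}{15 \left(-12644\right)} = \left(- \frac{136}{15}\right) \left(- \frac{1}{12644}\right) = \frac{34}{47415}$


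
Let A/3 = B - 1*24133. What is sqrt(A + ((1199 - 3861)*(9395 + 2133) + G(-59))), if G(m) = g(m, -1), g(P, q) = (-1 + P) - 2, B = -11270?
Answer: I*sqrt(30793807) ≈ 5549.2*I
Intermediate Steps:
g(P, q) = -3 + P
G(m) = -3 + m
A = -106209 (A = 3*(-11270 - 1*24133) = 3*(-11270 - 24133) = 3*(-35403) = -106209)
sqrt(A + ((1199 - 3861)*(9395 + 2133) + G(-59))) = sqrt(-106209 + ((1199 - 3861)*(9395 + 2133) + (-3 - 59))) = sqrt(-106209 + (-2662*11528 - 62)) = sqrt(-106209 + (-30687536 - 62)) = sqrt(-106209 - 30687598) = sqrt(-30793807) = I*sqrt(30793807)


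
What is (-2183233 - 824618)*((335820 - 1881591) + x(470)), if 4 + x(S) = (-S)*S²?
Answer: 316933575252525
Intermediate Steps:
x(S) = -4 - S³ (x(S) = -4 + (-S)*S² = -4 - S³)
(-2183233 - 824618)*((335820 - 1881591) + x(470)) = (-2183233 - 824618)*((335820 - 1881591) + (-4 - 1*470³)) = -3007851*(-1545771 + (-4 - 1*103823000)) = -3007851*(-1545771 + (-4 - 103823000)) = -3007851*(-1545771 - 103823004) = -3007851*(-105368775) = 316933575252525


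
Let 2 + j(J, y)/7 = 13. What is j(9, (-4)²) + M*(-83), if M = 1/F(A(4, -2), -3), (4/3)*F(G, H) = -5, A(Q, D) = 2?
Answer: 1487/15 ≈ 99.133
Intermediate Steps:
F(G, H) = -15/4 (F(G, H) = (¾)*(-5) = -15/4)
j(J, y) = 77 (j(J, y) = -14 + 7*13 = -14 + 91 = 77)
M = -4/15 (M = 1/(-15/4) = -4/15 ≈ -0.26667)
j(9, (-4)²) + M*(-83) = 77 - 4/15*(-83) = 77 + 332/15 = 1487/15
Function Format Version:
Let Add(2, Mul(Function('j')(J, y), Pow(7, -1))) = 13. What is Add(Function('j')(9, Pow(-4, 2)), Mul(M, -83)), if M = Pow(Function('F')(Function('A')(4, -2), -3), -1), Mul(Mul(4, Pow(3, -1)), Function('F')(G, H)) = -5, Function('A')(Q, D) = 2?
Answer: Rational(1487, 15) ≈ 99.133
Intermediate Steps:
Function('F')(G, H) = Rational(-15, 4) (Function('F')(G, H) = Mul(Rational(3, 4), -5) = Rational(-15, 4))
Function('j')(J, y) = 77 (Function('j')(J, y) = Add(-14, Mul(7, 13)) = Add(-14, 91) = 77)
M = Rational(-4, 15) (M = Pow(Rational(-15, 4), -1) = Rational(-4, 15) ≈ -0.26667)
Add(Function('j')(9, Pow(-4, 2)), Mul(M, -83)) = Add(77, Mul(Rational(-4, 15), -83)) = Add(77, Rational(332, 15)) = Rational(1487, 15)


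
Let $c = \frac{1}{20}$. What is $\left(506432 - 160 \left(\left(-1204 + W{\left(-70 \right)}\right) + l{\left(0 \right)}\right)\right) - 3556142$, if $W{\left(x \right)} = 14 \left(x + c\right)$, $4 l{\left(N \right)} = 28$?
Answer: $-2701502$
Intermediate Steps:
$l{\left(N \right)} = 7$ ($l{\left(N \right)} = \frac{1}{4} \cdot 28 = 7$)
$c = \frac{1}{20} \approx 0.05$
$W{\left(x \right)} = \frac{7}{10} + 14 x$ ($W{\left(x \right)} = 14 \left(x + \frac{1}{20}\right) = 14 \left(\frac{1}{20} + x\right) = \frac{7}{10} + 14 x$)
$\left(506432 - 160 \left(\left(-1204 + W{\left(-70 \right)}\right) + l{\left(0 \right)}\right)\right) - 3556142 = \left(506432 - 160 \left(\left(-1204 + \left(\frac{7}{10} + 14 \left(-70\right)\right)\right) + 7\right)\right) - 3556142 = \left(506432 - 160 \left(\left(-1204 + \left(\frac{7}{10} - 980\right)\right) + 7\right)\right) - 3556142 = \left(506432 - 160 \left(\left(-1204 - \frac{9793}{10}\right) + 7\right)\right) - 3556142 = \left(506432 - 160 \left(- \frac{21833}{10} + 7\right)\right) - 3556142 = \left(506432 - -348208\right) - 3556142 = \left(506432 + 348208\right) - 3556142 = 854640 - 3556142 = -2701502$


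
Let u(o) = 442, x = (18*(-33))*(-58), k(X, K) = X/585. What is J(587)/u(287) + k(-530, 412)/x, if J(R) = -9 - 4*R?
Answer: -91354235/17131257 ≈ -5.3326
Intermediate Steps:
k(X, K) = X/585 (k(X, K) = X*(1/585) = X/585)
x = 34452 (x = -594*(-58) = 34452)
J(587)/u(287) + k(-530, 412)/x = (-9 - 4*587)/442 + ((1/585)*(-530))/34452 = (-9 - 2348)*(1/442) - 106/117*1/34452 = -2357*1/442 - 53/2015442 = -2357/442 - 53/2015442 = -91354235/17131257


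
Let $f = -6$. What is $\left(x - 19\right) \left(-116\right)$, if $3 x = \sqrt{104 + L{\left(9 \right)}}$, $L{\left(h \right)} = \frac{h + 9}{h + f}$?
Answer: $2204 - \frac{116 \sqrt{110}}{3} \approx 1798.5$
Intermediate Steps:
$L{\left(h \right)} = \frac{9 + h}{-6 + h}$ ($L{\left(h \right)} = \frac{h + 9}{h - 6} = \frac{9 + h}{-6 + h}$)
$x = \frac{\sqrt{110}}{3}$ ($x = \frac{\sqrt{104 + \frac{9 + 9}{-6 + 9}}}{3} = \frac{\sqrt{104 + \frac{1}{3} \cdot 18}}{3} = \frac{\sqrt{104 + 6}}{3} = \frac{\sqrt{110}}{3} \approx 3.496$)
$\left(x - 19\right) \left(-116\right) = \left(\frac{\sqrt{110}}{3} - 19\right) \left(-116\right) = \left(-19 + \frac{\sqrt{110}}{3}\right) \left(-116\right) = 2204 - \frac{116 \sqrt{110}}{3}$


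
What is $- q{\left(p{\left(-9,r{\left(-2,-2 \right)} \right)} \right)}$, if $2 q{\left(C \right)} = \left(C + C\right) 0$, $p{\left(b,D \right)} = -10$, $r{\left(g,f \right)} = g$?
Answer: $0$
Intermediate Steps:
$q{\left(C \right)} = 0$ ($q{\left(C \right)} = \frac{\left(C + C\right) 0}{2} = \frac{2 C 0}{2} = \frac{1}{2} \cdot 0 = 0$)
$- q{\left(p{\left(-9,r{\left(-2,-2 \right)} \right)} \right)} = \left(-1\right) 0 = 0$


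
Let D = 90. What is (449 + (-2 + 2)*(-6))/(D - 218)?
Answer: -449/128 ≈ -3.5078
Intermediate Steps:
(449 + (-2 + 2)*(-6))/(D - 218) = (449 + (-2 + 2)*(-6))/(90 - 218) = (449 + 0*(-6))/(-128) = (449 + 0)*(-1/128) = 449*(-1/128) = -449/128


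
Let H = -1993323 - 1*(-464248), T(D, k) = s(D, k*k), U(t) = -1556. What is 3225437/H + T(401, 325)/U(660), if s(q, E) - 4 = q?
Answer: -5638055347/2379240700 ≈ -2.3697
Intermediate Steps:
s(q, E) = 4 + q
T(D, k) = 4 + D
H = -1529075 (H = -1993323 + 464248 = -1529075)
3225437/H + T(401, 325)/U(660) = 3225437/(-1529075) + (4 + 401)/(-1556) = 3225437*(-1/1529075) + 405*(-1/1556) = -3225437/1529075 - 405/1556 = -5638055347/2379240700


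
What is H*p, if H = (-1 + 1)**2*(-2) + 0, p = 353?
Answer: 0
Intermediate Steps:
H = 0 (H = 0**2*(-2) + 0 = 0*(-2) + 0 = 0 + 0 = 0)
H*p = 0*353 = 0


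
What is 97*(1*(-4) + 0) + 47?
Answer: -341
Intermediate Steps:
97*(1*(-4) + 0) + 47 = 97*(-4 + 0) + 47 = 97*(-4) + 47 = -388 + 47 = -341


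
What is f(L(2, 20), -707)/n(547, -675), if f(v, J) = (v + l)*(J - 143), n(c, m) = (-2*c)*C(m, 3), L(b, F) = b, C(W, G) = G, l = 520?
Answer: 73950/547 ≈ 135.19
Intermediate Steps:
n(c, m) = -6*c (n(c, m) = -2*c*3 = -6*c)
f(v, J) = (-143 + J)*(520 + v) (f(v, J) = (v + 520)*(J - 143) = (520 + v)*(-143 + J) = (-143 + J)*(520 + v))
f(L(2, 20), -707)/n(547, -675) = (-74360 - 143*2 + 520*(-707) - 707*2)/((-6*547)) = (-74360 - 286 - 367640 - 1414)/(-3282) = -443700*(-1/3282) = 73950/547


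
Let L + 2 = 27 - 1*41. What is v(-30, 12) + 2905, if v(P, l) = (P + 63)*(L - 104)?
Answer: -1055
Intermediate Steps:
L = -16 (L = -2 + (27 - 1*41) = -2 + (27 - 41) = -2 - 14 = -16)
v(P, l) = -7560 - 120*P (v(P, l) = (P + 63)*(-16 - 104) = (63 + P)*(-120) = -7560 - 120*P)
v(-30, 12) + 2905 = (-7560 - 120*(-30)) + 2905 = (-7560 + 3600) + 2905 = -3960 + 2905 = -1055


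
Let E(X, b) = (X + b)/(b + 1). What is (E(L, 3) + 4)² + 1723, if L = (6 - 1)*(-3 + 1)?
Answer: 27649/16 ≈ 1728.1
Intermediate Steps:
L = -10 (L = 5*(-2) = -10)
E(X, b) = (X + b)/(1 + b)
(E(L, 3) + 4)² + 1723 = ((-10 + 3)/(1 + 3) + 4)² + 1723 = (-7/4 + 4)² + 1723 = (9/4)² + 1723 = 81/16 + 1723 = 27649/16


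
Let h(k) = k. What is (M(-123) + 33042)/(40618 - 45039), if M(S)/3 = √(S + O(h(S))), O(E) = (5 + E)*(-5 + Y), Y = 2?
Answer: -33042/4421 - 3*√231/4421 ≈ -7.4842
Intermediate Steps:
O(E) = -15 - 3*E (O(E) = (5 + E)*(-5 + 2) = (5 + E)*(-3) = -15 - 3*E)
M(S) = 3*√(-15 - 2*S) (M(S) = 3*√(S + (-15 - 3*S)) = 3*√(-15 - 2*S))
(M(-123) + 33042)/(40618 - 45039) = (3*√(-15 - 2*(-123)) + 33042)/(40618 - 45039) = (3*√(-15 + 246) + 33042)/(-4421) = (3*√231 + 33042)*(-1/4421) = (33042 + 3*√231)*(-1/4421) = -33042/4421 - 3*√231/4421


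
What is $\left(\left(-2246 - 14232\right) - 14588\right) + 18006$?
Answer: $-13060$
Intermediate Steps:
$\left(\left(-2246 - 14232\right) - 14588\right) + 18006 = \left(-16478 - 14588\right) + 18006 = -31066 + 18006 = -13060$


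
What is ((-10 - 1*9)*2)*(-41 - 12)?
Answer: 2014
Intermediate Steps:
((-10 - 1*9)*2)*(-41 - 12) = ((-10 - 9)*2)*(-53) = -19*2*(-53) = -38*(-53) = 2014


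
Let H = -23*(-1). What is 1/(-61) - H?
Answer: -1404/61 ≈ -23.016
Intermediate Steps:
H = 23
1/(-61) - H = 1/(-61) - 1*23 = -1/61 - 23 = -1404/61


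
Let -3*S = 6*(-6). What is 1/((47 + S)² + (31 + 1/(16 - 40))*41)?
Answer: 24/114007 ≈ 0.00021051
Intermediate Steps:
S = 12 (S = -2*(-6) = -⅓*(-36) = 12)
1/((47 + S)² + (31 + 1/(16 - 40))*41) = 1/((47 + 12)² + (31 + 1/(16 - 40))*41) = 1/(59² + (31 + 1/(-24))*41) = 1/(3481 + (31 - 1/24)*41) = 1/(3481 + (743/24)*41) = 1/(3481 + 30463/24) = 1/(114007/24) = 24/114007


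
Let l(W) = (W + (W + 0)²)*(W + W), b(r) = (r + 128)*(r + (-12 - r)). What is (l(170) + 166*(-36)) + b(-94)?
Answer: 9877416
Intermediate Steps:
b(r) = -1536 - 12*r (b(r) = (128 + r)*(-12) = -1536 - 12*r)
l(W) = 2*W*(W + W²) (l(W) = (W + W²)*(2*W) = 2*W*(W + W²))
(l(170) + 166*(-36)) + b(-94) = (2*170²*(1 + 170) + 166*(-36)) + (-1536 - 12*(-94)) = (2*28900*171 - 5976) + (-1536 + 1128) = (9883800 - 5976) - 408 = 9877824 - 408 = 9877416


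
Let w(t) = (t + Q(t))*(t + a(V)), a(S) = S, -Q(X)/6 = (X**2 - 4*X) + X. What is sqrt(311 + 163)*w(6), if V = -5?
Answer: -102*sqrt(474) ≈ -2220.7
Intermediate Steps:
Q(X) = -6*X**2 + 18*X (Q(X) = -6*((X**2 - 4*X) + X) = -6*(X**2 - 3*X) = -6*X**2 + 18*X)
w(t) = (-5 + t)*(t + 6*t*(3 - t)) (w(t) = (t + 6*t*(3 - t))*(t - 5) = (t + 6*t*(3 - t))*(-5 + t) = (-5 + t)*(t + 6*t*(3 - t)))
sqrt(311 + 163)*w(6) = sqrt(311 + 163)*(6*(-95 - 6*6**2 + 49*6)) = sqrt(474)*(6*(-95 - 6*36 + 294)) = sqrt(474)*(6*(-95 - 216 + 294)) = sqrt(474)*(6*(-17)) = sqrt(474)*(-102) = -102*sqrt(474)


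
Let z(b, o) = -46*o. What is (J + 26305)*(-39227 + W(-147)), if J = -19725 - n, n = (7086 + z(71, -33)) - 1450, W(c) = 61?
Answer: 22481284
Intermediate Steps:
n = 7154 (n = (7086 - 46*(-33)) - 1450 = (7086 + 1518) - 1450 = 8604 - 1450 = 7154)
J = -26879 (J = -19725 - 1*7154 = -19725 - 7154 = -26879)
(J + 26305)*(-39227 + W(-147)) = (-26879 + 26305)*(-39227 + 61) = -574*(-39166) = 22481284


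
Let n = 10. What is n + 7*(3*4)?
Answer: 94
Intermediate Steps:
n + 7*(3*4) = 10 + 7*(3*4) = 10 + 7*12 = 10 + 84 = 94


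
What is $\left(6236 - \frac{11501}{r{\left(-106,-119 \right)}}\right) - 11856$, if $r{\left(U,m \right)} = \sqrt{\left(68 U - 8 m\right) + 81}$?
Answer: $-5620 + \frac{11501 i \sqrt{247}}{1235} \approx -5620.0 + 146.36 i$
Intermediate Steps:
$r{\left(U,m \right)} = \sqrt{81 - 8 m + 68 U}$ ($r{\left(U,m \right)} = \sqrt{\left(- 8 m + 68 U\right) + 81} = \sqrt{81 - 8 m + 68 U}$)
$\left(6236 - \frac{11501}{r{\left(-106,-119 \right)}}\right) - 11856 = \left(6236 - \frac{11501}{\sqrt{81 - -952 + 68 \left(-106\right)}}\right) - 11856 = \left(6236 - \frac{11501}{\sqrt{81 + 952 - 7208}}\right) - 11856 = \left(6236 - \frac{11501}{\sqrt{-6175}}\right) - 11856 = \left(6236 - \frac{11501}{5 i \sqrt{247}}\right) - 11856 = \left(6236 - 11501 \left(- \frac{i \sqrt{247}}{1235}\right)\right) - 11856 = \left(6236 + \frac{11501 i \sqrt{247}}{1235}\right) - 11856 = -5620 + \frac{11501 i \sqrt{247}}{1235}$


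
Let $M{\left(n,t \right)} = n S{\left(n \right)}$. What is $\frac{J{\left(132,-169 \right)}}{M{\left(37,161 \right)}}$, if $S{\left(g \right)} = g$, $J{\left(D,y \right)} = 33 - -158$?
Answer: $\frac{191}{1369} \approx 0.13952$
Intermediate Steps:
$J{\left(D,y \right)} = 191$ ($J{\left(D,y \right)} = 33 + 158 = 191$)
$M{\left(n,t \right)} = n^{2}$ ($M{\left(n,t \right)} = n n = n^{2}$)
$\frac{J{\left(132,-169 \right)}}{M{\left(37,161 \right)}} = \frac{191}{37^{2}} = \frac{191}{1369}$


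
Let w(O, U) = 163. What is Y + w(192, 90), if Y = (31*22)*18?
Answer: 12439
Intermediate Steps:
Y = 12276 (Y = 682*18 = 12276)
Y + w(192, 90) = 12276 + 163 = 12439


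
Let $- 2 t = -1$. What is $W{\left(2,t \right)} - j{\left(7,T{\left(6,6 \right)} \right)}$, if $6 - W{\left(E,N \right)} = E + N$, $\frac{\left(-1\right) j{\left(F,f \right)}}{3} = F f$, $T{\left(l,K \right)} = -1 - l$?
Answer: $- \frac{287}{2} \approx -143.5$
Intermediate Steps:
$j{\left(F,f \right)} = - 3 F f$
$t = \frac{1}{2}$ ($t = \left(- \frac{1}{2}\right) \left(-1\right) = \frac{1}{2} \approx 0.5$)
$W{\left(E,N \right)} = 6 - E - N$ ($W{\left(E,N \right)} = 6 - \left(E + N\right) = 6 - E - N$)
$W{\left(2,t \right)} - j{\left(7,T{\left(6,6 \right)} \right)} = \left(6 - 2 - \frac{1}{2}\right) - \left(-3\right) 7 \left(-1 - 6\right) = \frac{7}{2} - \left(-3\right) 7 \left(-7\right) = \frac{7}{2} - 147 = - \frac{287}{2}$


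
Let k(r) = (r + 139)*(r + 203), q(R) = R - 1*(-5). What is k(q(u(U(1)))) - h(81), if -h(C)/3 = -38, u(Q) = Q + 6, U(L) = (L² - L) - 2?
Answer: 31262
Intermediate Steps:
U(L) = -2 + L² - L
u(Q) = 6 + Q
h(C) = 114 (h(C) = -3*(-38) = 114)
q(R) = 5 + R (q(R) = R + 5 = 5 + R)
k(r) = (139 + r)*(203 + r)
k(q(u(U(1)))) - h(81) = (28217 + (5 + (6 + (-2 + 1² - 1*1)))² + 342*(5 + (6 + (-2 + 1² - 1*1)))) - 1*114 = (28217 + (5 + (6 + (-2 + 1 - 1)))² + 342*(5 + (6 + (-2 + 1 - 1)))) - 114 = (28217 + (5 + (6 - 2))² + 342*(5 + (6 - 2))) - 114 = (28217 + (5 + 4)² + 342*(5 + 4)) - 114 = (28217 + 9² + 342*9) - 114 = (28217 + 81 + 3078) - 114 = 31376 - 114 = 31262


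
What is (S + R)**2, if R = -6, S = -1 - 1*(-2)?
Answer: 25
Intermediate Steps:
S = 1 (S = -1 + 2 = 1)
(S + R)**2 = (1 - 6)**2 = (-5)**2 = 25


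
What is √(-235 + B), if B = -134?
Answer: 3*I*√41 ≈ 19.209*I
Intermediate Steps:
√(-235 + B) = √(-235 - 134) = √(-369) = 3*I*√41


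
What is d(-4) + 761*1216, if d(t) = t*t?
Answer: 925392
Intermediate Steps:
d(t) = t²
d(-4) + 761*1216 = (-4)² + 761*1216 = 16 + 925376 = 925392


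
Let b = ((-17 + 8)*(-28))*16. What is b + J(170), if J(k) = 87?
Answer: 4119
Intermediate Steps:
b = 4032 (b = -9*(-28)*16 = 252*16 = 4032)
b + J(170) = 4032 + 87 = 4119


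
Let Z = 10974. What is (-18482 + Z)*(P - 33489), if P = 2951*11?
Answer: 7718224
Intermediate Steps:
P = 32461
(-18482 + Z)*(P - 33489) = (-18482 + 10974)*(32461 - 33489) = -7508*(-1028) = 7718224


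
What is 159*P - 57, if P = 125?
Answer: 19818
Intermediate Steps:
159*P - 57 = 159*125 - 57 = 19875 - 57 = 19818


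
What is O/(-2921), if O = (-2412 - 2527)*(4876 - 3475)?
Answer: 6919539/2921 ≈ 2368.9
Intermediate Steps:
O = -6919539 (O = -4939*1401 = -6919539)
O/(-2921) = -6919539/(-2921) = -6919539*(-1/2921) = 6919539/2921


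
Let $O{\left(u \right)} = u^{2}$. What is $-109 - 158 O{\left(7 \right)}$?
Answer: $-7851$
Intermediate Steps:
$-109 - 158 O{\left(7 \right)} = -109 - 158 \cdot 7^{2} = -109 - 7742 = -7851$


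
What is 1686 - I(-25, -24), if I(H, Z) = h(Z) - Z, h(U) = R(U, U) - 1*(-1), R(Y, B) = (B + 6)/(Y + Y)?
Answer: 13285/8 ≈ 1660.6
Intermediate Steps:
R(Y, B) = (6 + B)/(2*Y) (R(Y, B) = (6 + B)/((2*Y)) = (6 + B)*(1/(2*Y)) = (6 + B)/(2*Y))
h(U) = 1 + (6 + U)/(2*U) (h(U) = (6 + U)/(2*U) - 1*(-1) = (6 + U)/(2*U) + 1 = 1 + (6 + U)/(2*U))
I(H, Z) = 3/2 - Z + 3/Z (I(H, Z) = (3/2 + 3/Z) - Z = 3/2 - Z + 3/Z)
1686 - I(-25, -24) = 1686 - (3/2 - 1*(-24) + 3/(-24)) = 1686 - (3/2 + 24 + 3*(-1/24)) = 1686 - (3/2 + 24 - 1/8) = 1686 - 1*203/8 = 1686 - 203/8 = 13285/8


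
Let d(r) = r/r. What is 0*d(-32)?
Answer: 0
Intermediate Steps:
d(r) = 1
0*d(-32) = 0*1 = 0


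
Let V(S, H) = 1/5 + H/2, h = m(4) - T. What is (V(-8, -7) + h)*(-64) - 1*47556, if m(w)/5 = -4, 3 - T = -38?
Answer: -217204/5 ≈ -43441.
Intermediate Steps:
T = 41 (T = 3 - 1*(-38) = 3 + 38 = 41)
m(w) = -20 (m(w) = 5*(-4) = -20)
h = -61 (h = -20 - 1*41 = -20 - 41 = -61)
V(S, H) = ⅕ + H/2 (V(S, H) = 1*(⅕) + H*(½) = ⅕ + H/2)
(V(-8, -7) + h)*(-64) - 1*47556 = ((⅕ + (½)*(-7)) - 61)*(-64) - 1*47556 = ((⅕ - 7/2) - 61)*(-64) - 47556 = (-33/10 - 61)*(-64) - 47556 = -643/10*(-64) - 47556 = 20576/5 - 47556 = -217204/5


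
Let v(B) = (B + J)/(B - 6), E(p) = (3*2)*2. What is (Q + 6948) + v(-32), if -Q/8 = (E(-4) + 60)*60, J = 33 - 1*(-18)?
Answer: -55225/2 ≈ -27613.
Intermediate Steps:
J = 51 (J = 33 + 18 = 51)
E(p) = 12 (E(p) = 6*2 = 12)
v(B) = (51 + B)/(-6 + B) (v(B) = (B + 51)/(B - 6) = (51 + B)/(-6 + B))
Q = -34560 (Q = -8*(12 + 60)*60 = -576*60 = -8*4320 = -34560)
(Q + 6948) + v(-32) = (-34560 + 6948) + (51 - 32)/(-6 - 32) = -27612 + 19/(-38) = -27612 - 1/38*19 = -27612 - 1/2 = -55225/2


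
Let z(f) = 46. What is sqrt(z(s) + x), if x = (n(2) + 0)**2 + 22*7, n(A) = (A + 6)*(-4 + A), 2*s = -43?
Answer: 2*sqrt(114) ≈ 21.354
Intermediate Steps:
s = -43/2 (s = (1/2)*(-43) = -43/2 ≈ -21.500)
n(A) = (-4 + A)*(6 + A) (n(A) = (6 + A)*(-4 + A) = (-4 + A)*(6 + A))
x = 410 (x = ((-24 + 2**2 + 2*2) + 0)**2 + 22*7 = ((-24 + 4 + 4) + 0)**2 + 154 = (-16 + 0)**2 + 154 = (-16)**2 + 154 = 256 + 154 = 410)
sqrt(z(s) + x) = sqrt(46 + 410) = sqrt(456) = 2*sqrt(114)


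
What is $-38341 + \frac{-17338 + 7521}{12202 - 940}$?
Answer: $- \frac{431806159}{11262} \approx -38342.0$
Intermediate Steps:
$-38341 + \frac{-17338 + 7521}{12202 - 940} = -38341 - \frac{9817}{11262} = - \frac{431806159}{11262}$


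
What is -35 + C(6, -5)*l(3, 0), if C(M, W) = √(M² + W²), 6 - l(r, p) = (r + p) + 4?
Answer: -35 - √61 ≈ -42.810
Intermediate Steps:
l(r, p) = 2 - p - r (l(r, p) = 6 - ((r + p) + 4) = 6 - ((p + r) + 4) = 6 - (4 + p + r) = 6 + (-4 - p - r) = 2 - p - r)
-35 + C(6, -5)*l(3, 0) = -35 + √(6² + (-5)²)*(2 - 1*0 - 1*3) = -35 + √(36 + 25)*(2 + 0 - 3) = -35 + √61*(-1) = -35 - √61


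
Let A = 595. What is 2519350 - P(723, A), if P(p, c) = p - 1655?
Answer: 2520282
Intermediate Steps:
P(p, c) = -1655 + p
2519350 - P(723, A) = 2519350 - (-1655 + 723) = 2519350 - 1*(-932) = 2519350 + 932 = 2520282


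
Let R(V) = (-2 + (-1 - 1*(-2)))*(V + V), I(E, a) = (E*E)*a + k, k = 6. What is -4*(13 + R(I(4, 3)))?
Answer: 380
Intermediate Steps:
I(E, a) = 6 + a*E² (I(E, a) = (E*E)*a + 6 = E²*a + 6 = a*E² + 6 = 6 + a*E²)
R(V) = -2*V (R(V) = (-2 + (-1 + 2))*(2*V) = (-2 + 1)*(2*V) = -2*V)
-4*(13 + R(I(4, 3))) = -4*(13 - 2*(6 + 3*4²)) = -4*(13 - 2*(6 + 3*16)) = -4*(13 - 2*(6 + 48)) = -4*(13 - 2*54) = -4*(13 - 108) = -4*(-95) = 380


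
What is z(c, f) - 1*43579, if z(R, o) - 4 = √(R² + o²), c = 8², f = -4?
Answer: -43575 + 4*√257 ≈ -43511.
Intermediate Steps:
c = 64
z(R, o) = 4 + √(R² + o²)
z(c, f) - 1*43579 = (4 + √(64² + (-4)²)) - 1*43579 = (4 + √(4096 + 16)) - 43579 = (4 + √4112) - 43579 = (4 + 4*√257) - 43579 = -43575 + 4*√257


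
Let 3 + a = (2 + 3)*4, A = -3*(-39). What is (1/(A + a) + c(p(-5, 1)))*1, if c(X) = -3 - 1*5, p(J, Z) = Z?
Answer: -1071/134 ≈ -7.9925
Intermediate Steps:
A = 117
a = 17 (a = -3 + (2 + 3)*4 = -3 + 5*4 = -3 + 20 = 17)
c(X) = -8 (c(X) = -3 - 5 = -8)
(1/(A + a) + c(p(-5, 1)))*1 = (1/(117 + 17) - 8)*1 = (1/134 - 8)*1 = -1071/134*1 = -1071/134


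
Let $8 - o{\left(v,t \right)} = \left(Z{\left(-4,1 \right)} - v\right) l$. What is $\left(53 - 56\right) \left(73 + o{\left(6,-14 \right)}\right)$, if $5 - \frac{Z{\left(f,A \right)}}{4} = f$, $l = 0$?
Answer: $-243$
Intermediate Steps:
$Z{\left(f,A \right)} = 20 - 4 f$
$o{\left(v,t \right)} = 8$ ($o{\left(v,t \right)} = 8 - \left(\left(20 - -16\right) - v\right) 0 = 8 - \left(\left(20 + 16\right) - v\right) 0 = 8 - \left(36 - v\right) 0 = 8 - 0 = 8 + 0 = 8$)
$\left(53 - 56\right) \left(73 + o{\left(6,-14 \right)}\right) = \left(53 - 56\right) \left(73 + 8\right) = \left(-3\right) 81 = -243$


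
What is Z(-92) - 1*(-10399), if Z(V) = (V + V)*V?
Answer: 27327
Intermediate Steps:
Z(V) = 2*V² (Z(V) = (2*V)*V = 2*V²)
Z(-92) - 1*(-10399) = 2*(-92)² - 1*(-10399) = 2*8464 + 10399 = 16928 + 10399 = 27327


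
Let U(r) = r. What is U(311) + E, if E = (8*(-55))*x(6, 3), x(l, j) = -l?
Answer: 2951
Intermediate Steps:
E = 2640 (E = (8*(-55))*(-1*6) = -440*(-6) = 2640)
U(311) + E = 311 + 2640 = 2951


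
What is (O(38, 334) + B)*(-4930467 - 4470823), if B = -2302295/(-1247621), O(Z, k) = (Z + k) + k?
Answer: -8302492805710090/1247621 ≈ -6.6547e+9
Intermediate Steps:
O(Z, k) = Z + 2*k
B = 2302295/1247621 (B = -2302295*(-1/1247621) = 2302295/1247621 ≈ 1.8453)
(O(38, 334) + B)*(-4930467 - 4470823) = ((38 + 2*334) + 2302295/1247621)*(-4930467 - 4470823) = ((38 + 668) + 2302295/1247621)*(-9401290) = (706 + 2302295/1247621)*(-9401290) = (883122721/1247621)*(-9401290) = -8302492805710090/1247621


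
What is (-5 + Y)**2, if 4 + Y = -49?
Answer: 3364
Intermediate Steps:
Y = -53 (Y = -4 - 49 = -53)
(-5 + Y)**2 = (-5 - 53)**2 = (-58)**2 = 3364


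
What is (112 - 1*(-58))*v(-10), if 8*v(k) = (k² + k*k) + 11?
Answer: 17935/4 ≈ 4483.8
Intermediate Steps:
v(k) = 11/8 + k²/4 (v(k) = ((k² + k*k) + 11)/8 = ((k² + k²) + 11)/8 = (2*k² + 11)/8 = (11 + 2*k²)/8 = 11/8 + k²/4)
(112 - 1*(-58))*v(-10) = (112 - 1*(-58))*(11/8 + (¼)*(-10)²) = (112 + 58)*(11/8 + (¼)*100) = 170*(11/8 + 25) = 170*(211/8) = 17935/4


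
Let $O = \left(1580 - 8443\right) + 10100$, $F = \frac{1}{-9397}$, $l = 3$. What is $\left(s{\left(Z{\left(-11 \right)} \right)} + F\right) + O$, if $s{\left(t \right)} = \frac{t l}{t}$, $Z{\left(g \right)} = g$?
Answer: $\frac{30446279}{9397} \approx 3240.0$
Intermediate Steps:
$s{\left(t \right)} = 3$ ($s{\left(t \right)} = \frac{t 3}{t} = \frac{3 t}{t} = 3$)
$F = - \frac{1}{9397} \approx -0.00010642$
$O = 3237$ ($O = -6863 + 10100 = 3237$)
$\left(s{\left(Z{\left(-11 \right)} \right)} + F\right) + O = \left(3 - \frac{1}{9397}\right) + 3237 = \frac{28190}{9397} + 3237 = \frac{30446279}{9397}$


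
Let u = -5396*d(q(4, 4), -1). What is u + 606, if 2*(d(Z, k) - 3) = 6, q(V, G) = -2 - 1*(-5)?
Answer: -31770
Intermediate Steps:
q(V, G) = 3 (q(V, G) = -2 + 5 = 3)
d(Z, k) = 6 (d(Z, k) = 3 + (½)*6 = 3 + 3 = 6)
u = -32376 (u = -5396*6 = -32376)
u + 606 = -32376 + 606 = -31770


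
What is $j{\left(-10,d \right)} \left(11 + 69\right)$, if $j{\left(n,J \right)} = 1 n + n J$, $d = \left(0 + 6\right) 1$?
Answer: $-5600$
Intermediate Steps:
$d = 6$ ($d = 6 \cdot 1 = 6$)
$j{\left(n,J \right)} = n + J n$
$j{\left(-10,d \right)} \left(11 + 69\right) = - 10 \left(1 + 6\right) \left(11 + 69\right) = \left(-10\right) 7 \cdot 80 = \left(-70\right) 80 = -5600$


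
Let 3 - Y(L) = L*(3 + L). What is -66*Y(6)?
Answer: 3366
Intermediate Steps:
Y(L) = 3 - L*(3 + L)
-66*Y(6) = -66*(3 - 1*6² - 3*6) = -66*(3 - 1*36 - 18) = -66*(3 - 36 - 18) = -66*(-51) = 3366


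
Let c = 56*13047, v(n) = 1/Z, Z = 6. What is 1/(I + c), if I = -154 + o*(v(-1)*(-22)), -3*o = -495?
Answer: 1/729873 ≈ 1.3701e-6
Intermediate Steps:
o = 165 (o = -⅓*(-495) = 165)
v(n) = ⅙ (v(n) = 1/6 = ⅙)
c = 730632
I = -759 (I = -154 + 165*((⅙)*(-22)) = -154 + 165*(-11/3) = -154 - 605 = -759)
1/(I + c) = 1/(-759 + 730632) = 1/729873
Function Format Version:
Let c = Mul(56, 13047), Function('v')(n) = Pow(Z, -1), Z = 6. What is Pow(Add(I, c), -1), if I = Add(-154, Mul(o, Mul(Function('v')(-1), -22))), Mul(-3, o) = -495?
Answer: Rational(1, 729873) ≈ 1.3701e-6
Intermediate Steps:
o = 165 (o = Mul(Rational(-1, 3), -495) = 165)
Function('v')(n) = Rational(1, 6) (Function('v')(n) = Pow(6, -1) = Rational(1, 6))
c = 730632
I = -759 (I = Add(-154, Mul(165, Mul(Rational(1, 6), -22))) = Add(-154, Mul(165, Rational(-11, 3))) = Add(-154, -605) = -759)
Pow(Add(I, c), -1) = Pow(Add(-759, 730632), -1) = Pow(729873, -1) = Rational(1, 729873)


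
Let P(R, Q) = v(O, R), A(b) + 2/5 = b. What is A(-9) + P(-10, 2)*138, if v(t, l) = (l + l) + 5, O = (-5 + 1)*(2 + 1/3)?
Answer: -10397/5 ≈ -2079.4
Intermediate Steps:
A(b) = -⅖ + b
O = -28/3 (O = -4*(2 + ⅓) = -4*7/3 = -28/3 ≈ -9.3333)
v(t, l) = 5 + 2*l (v(t, l) = 2*l + 5 = 5 + 2*l)
P(R, Q) = 5 + 2*R
A(-9) + P(-10, 2)*138 = (-⅖ - 9) + (5 + 2*(-10))*138 = -47/5 + (5 - 20)*138 = -47/5 - 15*138 = -47/5 - 2070 = -10397/5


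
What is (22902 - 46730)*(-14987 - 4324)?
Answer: 460142508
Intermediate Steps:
(22902 - 46730)*(-14987 - 4324) = -23828*(-19311) = 460142508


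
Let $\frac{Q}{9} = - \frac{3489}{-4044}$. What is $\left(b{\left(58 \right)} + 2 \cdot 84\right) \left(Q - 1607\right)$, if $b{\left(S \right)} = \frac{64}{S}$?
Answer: $- \frac{2642972794}{9773} \approx -2.7044 \cdot 10^{5}$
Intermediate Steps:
$Q = \frac{10467}{1348}$ ($Q = 9 \left(- \frac{3489}{-4044}\right) = 9 \left(\left(-3489\right) \left(- \frac{1}{4044}\right)\right) = 9 \cdot \frac{1163}{1348} = \frac{10467}{1348} \approx 7.7648$)
$\left(b{\left(58 \right)} + 2 \cdot 84\right) \left(Q - 1607\right) = \left(\frac{64}{58} + 2 \cdot 84\right) \left(\frac{10467}{1348} - 1607\right) = \left(64 \cdot \frac{1}{58} + 168\right) \left(- \frac{2155769}{1348}\right) = \left(\frac{32}{29} + 168\right) \left(- \frac{2155769}{1348}\right) = \frac{4904}{29} \left(- \frac{2155769}{1348}\right) = - \frac{2642972794}{9773}$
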